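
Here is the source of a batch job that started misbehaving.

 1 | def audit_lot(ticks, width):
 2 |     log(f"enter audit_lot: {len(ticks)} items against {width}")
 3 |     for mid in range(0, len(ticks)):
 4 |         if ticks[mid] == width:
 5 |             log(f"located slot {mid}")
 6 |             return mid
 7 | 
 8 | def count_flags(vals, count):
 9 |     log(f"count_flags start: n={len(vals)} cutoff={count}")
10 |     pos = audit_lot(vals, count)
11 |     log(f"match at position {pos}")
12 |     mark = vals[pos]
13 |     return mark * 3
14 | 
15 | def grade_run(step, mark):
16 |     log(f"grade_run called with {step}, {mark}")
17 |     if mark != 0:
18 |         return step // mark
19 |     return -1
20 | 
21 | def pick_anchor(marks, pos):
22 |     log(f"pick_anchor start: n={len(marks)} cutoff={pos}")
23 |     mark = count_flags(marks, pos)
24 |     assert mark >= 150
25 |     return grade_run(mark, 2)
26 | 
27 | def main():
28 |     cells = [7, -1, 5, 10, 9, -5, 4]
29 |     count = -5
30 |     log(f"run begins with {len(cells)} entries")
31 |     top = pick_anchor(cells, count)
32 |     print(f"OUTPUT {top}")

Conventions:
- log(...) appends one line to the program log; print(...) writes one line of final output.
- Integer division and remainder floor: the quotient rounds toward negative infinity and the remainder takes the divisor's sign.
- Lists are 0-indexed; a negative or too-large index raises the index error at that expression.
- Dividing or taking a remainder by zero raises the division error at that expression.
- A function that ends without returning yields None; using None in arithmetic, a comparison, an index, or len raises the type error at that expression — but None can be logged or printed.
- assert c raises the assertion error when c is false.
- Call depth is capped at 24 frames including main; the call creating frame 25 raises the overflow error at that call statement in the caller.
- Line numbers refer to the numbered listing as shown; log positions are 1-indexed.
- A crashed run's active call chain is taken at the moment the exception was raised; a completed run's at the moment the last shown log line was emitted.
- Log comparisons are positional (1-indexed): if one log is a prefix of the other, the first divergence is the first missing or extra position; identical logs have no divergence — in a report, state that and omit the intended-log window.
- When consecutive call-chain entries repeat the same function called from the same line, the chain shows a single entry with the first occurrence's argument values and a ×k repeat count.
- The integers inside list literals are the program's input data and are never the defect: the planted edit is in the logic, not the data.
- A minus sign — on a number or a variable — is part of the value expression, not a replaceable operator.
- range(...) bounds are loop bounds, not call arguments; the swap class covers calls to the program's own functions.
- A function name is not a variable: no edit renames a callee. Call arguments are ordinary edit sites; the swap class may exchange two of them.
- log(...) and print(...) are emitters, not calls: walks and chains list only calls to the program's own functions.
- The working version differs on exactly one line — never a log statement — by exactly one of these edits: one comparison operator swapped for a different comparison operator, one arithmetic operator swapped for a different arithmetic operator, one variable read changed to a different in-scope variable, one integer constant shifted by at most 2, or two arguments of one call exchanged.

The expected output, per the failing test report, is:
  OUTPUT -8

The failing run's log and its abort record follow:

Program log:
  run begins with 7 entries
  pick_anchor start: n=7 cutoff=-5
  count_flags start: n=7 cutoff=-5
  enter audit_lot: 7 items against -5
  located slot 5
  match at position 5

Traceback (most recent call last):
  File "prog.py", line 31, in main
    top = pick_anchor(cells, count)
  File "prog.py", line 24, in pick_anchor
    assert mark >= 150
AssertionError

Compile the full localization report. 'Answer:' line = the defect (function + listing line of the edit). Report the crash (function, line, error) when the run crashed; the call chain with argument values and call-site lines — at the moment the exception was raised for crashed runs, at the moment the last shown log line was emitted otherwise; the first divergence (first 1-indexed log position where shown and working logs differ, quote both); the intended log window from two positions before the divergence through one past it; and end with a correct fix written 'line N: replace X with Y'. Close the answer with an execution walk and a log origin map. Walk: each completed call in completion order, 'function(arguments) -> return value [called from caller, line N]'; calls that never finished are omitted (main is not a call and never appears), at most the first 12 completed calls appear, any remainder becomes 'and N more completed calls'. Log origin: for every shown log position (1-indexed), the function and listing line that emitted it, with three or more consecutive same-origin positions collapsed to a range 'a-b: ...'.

Answer: the defect is in pick_anchor at line 24.
Key fact: The faulty run's log stops after 6 lines; the working version's next line would be 'grade_run called with -15, 2'.
Crash: pick_anchor, line 24, AssertionError.
Call chain: main -> pick_anchor([7, -1, 5, 10, 9, -5, 4], -5) (called at line 31).
First divergence: position 7; the shown log stops at 6 lines while the working version next logs 'grade_run called with -15, 2'.
Intended log window:
  5: located slot 5
  6: match at position 5
  7: grade_run called with -15, 2
Execution walk:
  audit_lot([7, -1, 5, 10, 9, -5, 4], -5) -> 5  [called from count_flags, line 10]
  count_flags([7, -1, 5, 10, 9, -5, 4], -5) -> -15  [called from pick_anchor, line 23]
Log origin:
  1: from main, line 30
  2: from pick_anchor, line 22
  3: from count_flags, line 9
  4: from audit_lot, line 2
  5: from audit_lot, line 5
  6: from count_flags, line 11
A correct fix: line 24: replace `>=` with `<=`.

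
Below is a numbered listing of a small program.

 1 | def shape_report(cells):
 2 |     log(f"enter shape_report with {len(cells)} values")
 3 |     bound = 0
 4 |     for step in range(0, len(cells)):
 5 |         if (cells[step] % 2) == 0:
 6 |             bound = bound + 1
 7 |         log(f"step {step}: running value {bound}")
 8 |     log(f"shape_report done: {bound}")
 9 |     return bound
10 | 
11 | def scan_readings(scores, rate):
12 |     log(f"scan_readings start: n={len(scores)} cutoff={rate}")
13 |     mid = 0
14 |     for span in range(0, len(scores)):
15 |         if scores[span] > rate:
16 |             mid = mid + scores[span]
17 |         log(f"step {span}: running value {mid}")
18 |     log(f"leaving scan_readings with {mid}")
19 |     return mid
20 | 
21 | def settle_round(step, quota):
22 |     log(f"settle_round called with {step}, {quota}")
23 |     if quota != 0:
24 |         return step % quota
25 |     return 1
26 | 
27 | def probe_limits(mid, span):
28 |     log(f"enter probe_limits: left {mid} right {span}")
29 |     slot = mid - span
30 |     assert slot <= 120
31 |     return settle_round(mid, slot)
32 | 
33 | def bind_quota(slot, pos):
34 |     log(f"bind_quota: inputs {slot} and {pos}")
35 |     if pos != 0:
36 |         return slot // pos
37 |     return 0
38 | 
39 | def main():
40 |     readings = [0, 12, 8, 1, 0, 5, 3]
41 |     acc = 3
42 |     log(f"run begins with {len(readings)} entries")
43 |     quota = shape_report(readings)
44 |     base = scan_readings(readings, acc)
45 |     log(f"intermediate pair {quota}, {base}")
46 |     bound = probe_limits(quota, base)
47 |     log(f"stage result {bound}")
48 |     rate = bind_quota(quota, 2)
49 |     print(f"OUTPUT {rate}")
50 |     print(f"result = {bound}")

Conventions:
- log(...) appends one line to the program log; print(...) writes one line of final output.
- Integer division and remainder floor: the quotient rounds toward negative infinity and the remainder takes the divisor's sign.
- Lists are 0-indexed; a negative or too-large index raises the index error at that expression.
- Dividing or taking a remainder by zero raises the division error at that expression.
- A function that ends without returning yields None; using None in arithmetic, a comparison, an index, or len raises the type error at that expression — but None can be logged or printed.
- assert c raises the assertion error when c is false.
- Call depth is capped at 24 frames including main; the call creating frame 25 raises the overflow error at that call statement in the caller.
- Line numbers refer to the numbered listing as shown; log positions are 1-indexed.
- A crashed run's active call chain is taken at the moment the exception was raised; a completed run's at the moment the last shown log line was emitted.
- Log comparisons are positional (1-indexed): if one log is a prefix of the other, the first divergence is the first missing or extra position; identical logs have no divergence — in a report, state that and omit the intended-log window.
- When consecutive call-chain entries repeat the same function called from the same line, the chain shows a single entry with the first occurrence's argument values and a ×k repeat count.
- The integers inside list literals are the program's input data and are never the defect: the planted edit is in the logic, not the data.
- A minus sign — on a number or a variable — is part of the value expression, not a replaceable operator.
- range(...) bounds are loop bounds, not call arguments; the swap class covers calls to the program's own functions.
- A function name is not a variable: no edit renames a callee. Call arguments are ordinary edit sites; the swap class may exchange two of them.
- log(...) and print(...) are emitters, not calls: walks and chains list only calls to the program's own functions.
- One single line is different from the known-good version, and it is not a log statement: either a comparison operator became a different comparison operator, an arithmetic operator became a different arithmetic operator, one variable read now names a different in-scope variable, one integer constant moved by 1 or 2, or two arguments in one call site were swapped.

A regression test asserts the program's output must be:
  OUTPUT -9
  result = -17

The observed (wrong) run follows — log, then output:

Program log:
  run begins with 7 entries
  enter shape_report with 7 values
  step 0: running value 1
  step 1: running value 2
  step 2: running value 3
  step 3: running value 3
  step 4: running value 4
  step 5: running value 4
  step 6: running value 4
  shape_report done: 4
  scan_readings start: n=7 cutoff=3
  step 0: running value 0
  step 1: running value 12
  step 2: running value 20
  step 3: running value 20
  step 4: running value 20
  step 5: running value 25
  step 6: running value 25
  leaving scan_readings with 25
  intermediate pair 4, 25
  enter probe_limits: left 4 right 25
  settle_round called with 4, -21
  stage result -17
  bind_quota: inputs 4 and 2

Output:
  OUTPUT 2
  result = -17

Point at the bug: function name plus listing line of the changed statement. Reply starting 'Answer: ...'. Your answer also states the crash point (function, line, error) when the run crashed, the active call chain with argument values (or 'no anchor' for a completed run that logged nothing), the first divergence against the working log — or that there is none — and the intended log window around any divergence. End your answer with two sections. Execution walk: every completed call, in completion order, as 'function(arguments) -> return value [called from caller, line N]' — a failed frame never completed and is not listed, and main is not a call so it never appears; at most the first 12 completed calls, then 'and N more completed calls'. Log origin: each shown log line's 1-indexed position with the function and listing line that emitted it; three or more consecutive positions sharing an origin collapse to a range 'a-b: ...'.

Answer: the defect is in main at line 48.
Key fact: At log position 24 the runs split — shown 'bind_quota: inputs 4 and 2', but the working version logs 'bind_quota: inputs -17 and 2'.
Call chain: main -> bind_quota(4, 2) (called at line 48).
First divergence: at position 24 the run shows 'bind_quota: inputs 4 and 2' where the working version logs 'bind_quota: inputs -17 and 2'.
Intended log window:
  22: settle_round called with 4, -21
  23: stage result -17
  24: bind_quota: inputs -17 and 2
Execution walk:
  shape_report([0, 12, 8, 1, 0, 5, 3]) -> 4  [called from main, line 43]
  scan_readings([0, 12, 8, 1, 0, 5, 3], 3) -> 25  [called from main, line 44]
  settle_round(4, -21) -> -17  [called from probe_limits, line 31]
  probe_limits(4, 25) -> -17  [called from main, line 46]
  bind_quota(4, 2) -> 2  [called from main, line 48]
Log line origins:
  1: from main, line 42
  2: from shape_report, line 2
  3-9: from shape_report, line 7
  10: from shape_report, line 8
  11: from scan_readings, line 12
  12-18: from scan_readings, line 17
  19: from scan_readings, line 18
  20: from main, line 45
  21: from probe_limits, line 28
  22: from settle_round, line 22
  23: from main, line 47
  24: from bind_quota, line 34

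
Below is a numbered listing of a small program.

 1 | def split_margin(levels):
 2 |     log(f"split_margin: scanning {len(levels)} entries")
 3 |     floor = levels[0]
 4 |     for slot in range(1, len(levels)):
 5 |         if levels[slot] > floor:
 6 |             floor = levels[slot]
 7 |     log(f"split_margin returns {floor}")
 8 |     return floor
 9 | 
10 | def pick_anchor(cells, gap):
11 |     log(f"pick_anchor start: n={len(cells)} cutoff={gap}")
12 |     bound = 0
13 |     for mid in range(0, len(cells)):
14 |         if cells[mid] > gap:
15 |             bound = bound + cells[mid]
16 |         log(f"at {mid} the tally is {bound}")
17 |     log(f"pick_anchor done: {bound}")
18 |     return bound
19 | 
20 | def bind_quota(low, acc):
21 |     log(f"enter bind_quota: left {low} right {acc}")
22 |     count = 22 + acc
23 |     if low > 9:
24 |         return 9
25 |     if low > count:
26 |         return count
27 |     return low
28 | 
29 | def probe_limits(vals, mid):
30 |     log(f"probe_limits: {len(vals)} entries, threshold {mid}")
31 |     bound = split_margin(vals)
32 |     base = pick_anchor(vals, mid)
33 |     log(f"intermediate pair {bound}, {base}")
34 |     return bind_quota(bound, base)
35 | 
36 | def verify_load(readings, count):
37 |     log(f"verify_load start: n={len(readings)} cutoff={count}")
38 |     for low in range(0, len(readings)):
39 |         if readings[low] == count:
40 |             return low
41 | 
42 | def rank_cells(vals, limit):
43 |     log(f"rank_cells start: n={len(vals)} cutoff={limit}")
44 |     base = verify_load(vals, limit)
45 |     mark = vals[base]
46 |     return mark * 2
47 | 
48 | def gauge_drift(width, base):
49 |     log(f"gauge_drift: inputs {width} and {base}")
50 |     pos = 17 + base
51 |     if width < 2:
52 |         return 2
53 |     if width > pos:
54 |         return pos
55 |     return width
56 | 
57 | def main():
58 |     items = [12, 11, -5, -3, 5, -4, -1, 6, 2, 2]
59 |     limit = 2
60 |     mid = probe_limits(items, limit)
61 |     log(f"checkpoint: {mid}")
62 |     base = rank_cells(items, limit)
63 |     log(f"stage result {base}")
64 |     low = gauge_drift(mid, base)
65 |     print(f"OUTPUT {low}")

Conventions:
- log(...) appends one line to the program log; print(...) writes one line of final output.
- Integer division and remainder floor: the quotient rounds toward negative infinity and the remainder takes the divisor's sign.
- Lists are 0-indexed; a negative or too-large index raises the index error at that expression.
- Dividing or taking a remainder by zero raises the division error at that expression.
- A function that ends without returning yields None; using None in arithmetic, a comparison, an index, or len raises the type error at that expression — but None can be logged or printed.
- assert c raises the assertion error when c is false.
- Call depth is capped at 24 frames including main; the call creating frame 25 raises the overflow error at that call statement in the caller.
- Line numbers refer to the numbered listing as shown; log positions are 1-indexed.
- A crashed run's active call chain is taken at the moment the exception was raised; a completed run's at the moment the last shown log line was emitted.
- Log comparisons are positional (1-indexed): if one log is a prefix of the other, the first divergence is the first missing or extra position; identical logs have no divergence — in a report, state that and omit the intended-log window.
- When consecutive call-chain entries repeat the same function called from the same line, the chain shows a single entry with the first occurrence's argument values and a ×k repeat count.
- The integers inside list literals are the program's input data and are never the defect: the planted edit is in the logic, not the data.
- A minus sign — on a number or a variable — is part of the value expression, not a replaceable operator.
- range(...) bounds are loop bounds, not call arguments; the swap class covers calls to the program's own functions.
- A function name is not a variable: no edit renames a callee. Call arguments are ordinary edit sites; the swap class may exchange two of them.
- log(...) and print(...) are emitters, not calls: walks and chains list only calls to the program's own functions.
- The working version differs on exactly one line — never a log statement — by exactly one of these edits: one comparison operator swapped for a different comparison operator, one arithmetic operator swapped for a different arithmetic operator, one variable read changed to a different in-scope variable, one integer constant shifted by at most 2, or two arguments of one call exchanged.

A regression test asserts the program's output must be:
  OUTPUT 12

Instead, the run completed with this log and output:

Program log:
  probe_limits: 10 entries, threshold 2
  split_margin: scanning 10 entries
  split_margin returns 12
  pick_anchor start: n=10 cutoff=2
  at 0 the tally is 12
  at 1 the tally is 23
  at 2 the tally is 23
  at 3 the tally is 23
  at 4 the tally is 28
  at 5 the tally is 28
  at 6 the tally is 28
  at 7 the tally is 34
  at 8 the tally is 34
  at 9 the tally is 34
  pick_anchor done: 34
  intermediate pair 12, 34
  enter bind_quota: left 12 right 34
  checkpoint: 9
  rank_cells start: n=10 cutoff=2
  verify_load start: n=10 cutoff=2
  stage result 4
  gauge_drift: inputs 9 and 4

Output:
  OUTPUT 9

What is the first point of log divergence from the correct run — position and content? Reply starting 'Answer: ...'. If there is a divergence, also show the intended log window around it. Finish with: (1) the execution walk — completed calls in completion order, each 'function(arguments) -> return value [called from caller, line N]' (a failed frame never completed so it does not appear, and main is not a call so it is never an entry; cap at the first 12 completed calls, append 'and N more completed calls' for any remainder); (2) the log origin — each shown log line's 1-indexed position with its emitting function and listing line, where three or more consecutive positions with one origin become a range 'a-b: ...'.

Answer: position 18 — shown 'checkpoint: 9', intended 'checkpoint: 12'.
Intended log window:
  16: intermediate pair 12, 34
  17: enter bind_quota: left 12 right 34
  18: checkpoint: 12
  19: rank_cells start: n=10 cutoff=2
Execution walk:
  split_margin([12, 11, -5, -3, 5, -4, -1, 6, 2, 2]) -> 12  [called from probe_limits, line 31]
  pick_anchor([12, 11, -5, -3, 5, -4, -1, 6, 2, 2], 2) -> 34  [called from probe_limits, line 32]
  bind_quota(12, 34) -> 9  [called from probe_limits, line 34]
  probe_limits([12, 11, -5, -3, 5, -4, -1, 6, 2, 2], 2) -> 9  [called from main, line 60]
  verify_load([12, 11, -5, -3, 5, -4, -1, 6, 2, 2], 2) -> 8  [called from rank_cells, line 44]
  rank_cells([12, 11, -5, -3, 5, -4, -1, 6, 2, 2], 2) -> 4  [called from main, line 62]
  gauge_drift(9, 4) -> 9  [called from main, line 64]
Log origins:
  1: logged in probe_limits at line 30
  2: logged in split_margin at line 2
  3: logged in split_margin at line 7
  4: logged in pick_anchor at line 11
  5-14: logged in pick_anchor at line 16
  15: logged in pick_anchor at line 17
  16: logged in probe_limits at line 33
  17: logged in bind_quota at line 21
  18: logged in main at line 61
  19: logged in rank_cells at line 43
  20: logged in verify_load at line 37
  21: logged in main at line 63
  22: logged in gauge_drift at line 49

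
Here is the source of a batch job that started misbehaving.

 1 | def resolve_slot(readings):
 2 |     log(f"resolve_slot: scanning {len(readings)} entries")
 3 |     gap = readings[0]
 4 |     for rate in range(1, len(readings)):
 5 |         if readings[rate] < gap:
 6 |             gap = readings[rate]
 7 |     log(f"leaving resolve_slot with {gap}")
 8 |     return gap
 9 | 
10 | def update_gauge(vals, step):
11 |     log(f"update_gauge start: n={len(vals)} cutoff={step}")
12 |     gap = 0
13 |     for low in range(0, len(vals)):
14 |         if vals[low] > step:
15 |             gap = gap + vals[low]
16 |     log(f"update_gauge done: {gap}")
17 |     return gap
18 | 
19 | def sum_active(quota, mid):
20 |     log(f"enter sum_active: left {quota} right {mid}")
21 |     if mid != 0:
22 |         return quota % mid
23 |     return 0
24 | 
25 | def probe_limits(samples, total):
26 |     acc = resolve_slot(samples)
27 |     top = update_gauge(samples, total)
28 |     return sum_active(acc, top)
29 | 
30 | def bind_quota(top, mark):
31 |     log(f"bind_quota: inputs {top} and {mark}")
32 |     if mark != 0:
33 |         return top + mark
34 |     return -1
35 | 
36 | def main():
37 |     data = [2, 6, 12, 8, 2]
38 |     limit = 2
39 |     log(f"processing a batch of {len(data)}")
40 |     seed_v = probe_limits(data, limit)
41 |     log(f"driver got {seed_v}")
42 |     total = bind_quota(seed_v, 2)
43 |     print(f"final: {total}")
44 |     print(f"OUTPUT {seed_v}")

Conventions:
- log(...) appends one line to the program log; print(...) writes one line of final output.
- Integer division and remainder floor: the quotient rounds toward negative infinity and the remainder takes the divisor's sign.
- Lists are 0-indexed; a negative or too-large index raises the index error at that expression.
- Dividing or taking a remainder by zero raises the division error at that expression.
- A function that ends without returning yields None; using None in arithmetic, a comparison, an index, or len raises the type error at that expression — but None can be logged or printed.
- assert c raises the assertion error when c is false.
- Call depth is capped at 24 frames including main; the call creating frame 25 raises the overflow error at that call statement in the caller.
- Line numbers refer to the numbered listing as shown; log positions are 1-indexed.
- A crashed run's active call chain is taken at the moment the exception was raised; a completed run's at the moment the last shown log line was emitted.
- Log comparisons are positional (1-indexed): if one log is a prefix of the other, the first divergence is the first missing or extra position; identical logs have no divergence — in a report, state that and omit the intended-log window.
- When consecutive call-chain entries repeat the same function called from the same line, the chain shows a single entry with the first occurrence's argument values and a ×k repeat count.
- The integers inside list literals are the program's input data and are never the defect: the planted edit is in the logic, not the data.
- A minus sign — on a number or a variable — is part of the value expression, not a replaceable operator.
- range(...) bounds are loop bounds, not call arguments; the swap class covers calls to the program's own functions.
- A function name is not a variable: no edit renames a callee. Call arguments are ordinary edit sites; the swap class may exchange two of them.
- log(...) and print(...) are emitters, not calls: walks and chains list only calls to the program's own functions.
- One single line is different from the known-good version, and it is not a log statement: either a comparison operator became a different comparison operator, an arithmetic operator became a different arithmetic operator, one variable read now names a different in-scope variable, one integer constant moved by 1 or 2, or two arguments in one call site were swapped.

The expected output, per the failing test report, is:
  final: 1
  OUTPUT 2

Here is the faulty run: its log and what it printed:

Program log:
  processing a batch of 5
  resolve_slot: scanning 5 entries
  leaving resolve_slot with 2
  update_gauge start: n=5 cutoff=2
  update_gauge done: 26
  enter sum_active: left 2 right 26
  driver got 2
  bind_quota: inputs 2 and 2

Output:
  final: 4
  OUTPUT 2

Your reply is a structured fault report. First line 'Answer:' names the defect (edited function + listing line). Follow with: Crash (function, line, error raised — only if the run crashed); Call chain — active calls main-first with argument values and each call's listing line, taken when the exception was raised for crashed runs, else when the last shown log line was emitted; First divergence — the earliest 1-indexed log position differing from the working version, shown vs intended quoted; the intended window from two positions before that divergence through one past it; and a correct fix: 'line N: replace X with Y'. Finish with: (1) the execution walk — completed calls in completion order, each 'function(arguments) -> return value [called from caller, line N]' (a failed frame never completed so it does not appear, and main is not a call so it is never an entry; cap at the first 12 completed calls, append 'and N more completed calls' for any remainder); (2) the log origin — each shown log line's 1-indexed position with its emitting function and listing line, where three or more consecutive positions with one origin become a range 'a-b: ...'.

Answer: the defect is in bind_quota at line 33.
Core observation: The two runs log identically and part ways only at the printed values.
Call chain: main -> bind_quota(2, 2) (called at line 42).
First divergence: none — the logs agree in full.
Execution walk:
  resolve_slot([2, 6, 12, 8, 2]) -> 2  [called from probe_limits, line 26]
  update_gauge([2, 6, 12, 8, 2], 2) -> 26  [called from probe_limits, line 27]
  sum_active(2, 26) -> 2  [called from probe_limits, line 28]
  probe_limits([2, 6, 12, 8, 2], 2) -> 2  [called from main, line 40]
  bind_quota(2, 2) -> 4  [called from main, line 42]
Origin of each log line:
  1: emitted by main (line 39)
  2: emitted by resolve_slot (line 2)
  3: emitted by resolve_slot (line 7)
  4: emitted by update_gauge (line 11)
  5: emitted by update_gauge (line 16)
  6: emitted by sum_active (line 20)
  7: emitted by main (line 41)
  8: emitted by bind_quota (line 31)
A correct fix: line 33: replace `+` with `//`.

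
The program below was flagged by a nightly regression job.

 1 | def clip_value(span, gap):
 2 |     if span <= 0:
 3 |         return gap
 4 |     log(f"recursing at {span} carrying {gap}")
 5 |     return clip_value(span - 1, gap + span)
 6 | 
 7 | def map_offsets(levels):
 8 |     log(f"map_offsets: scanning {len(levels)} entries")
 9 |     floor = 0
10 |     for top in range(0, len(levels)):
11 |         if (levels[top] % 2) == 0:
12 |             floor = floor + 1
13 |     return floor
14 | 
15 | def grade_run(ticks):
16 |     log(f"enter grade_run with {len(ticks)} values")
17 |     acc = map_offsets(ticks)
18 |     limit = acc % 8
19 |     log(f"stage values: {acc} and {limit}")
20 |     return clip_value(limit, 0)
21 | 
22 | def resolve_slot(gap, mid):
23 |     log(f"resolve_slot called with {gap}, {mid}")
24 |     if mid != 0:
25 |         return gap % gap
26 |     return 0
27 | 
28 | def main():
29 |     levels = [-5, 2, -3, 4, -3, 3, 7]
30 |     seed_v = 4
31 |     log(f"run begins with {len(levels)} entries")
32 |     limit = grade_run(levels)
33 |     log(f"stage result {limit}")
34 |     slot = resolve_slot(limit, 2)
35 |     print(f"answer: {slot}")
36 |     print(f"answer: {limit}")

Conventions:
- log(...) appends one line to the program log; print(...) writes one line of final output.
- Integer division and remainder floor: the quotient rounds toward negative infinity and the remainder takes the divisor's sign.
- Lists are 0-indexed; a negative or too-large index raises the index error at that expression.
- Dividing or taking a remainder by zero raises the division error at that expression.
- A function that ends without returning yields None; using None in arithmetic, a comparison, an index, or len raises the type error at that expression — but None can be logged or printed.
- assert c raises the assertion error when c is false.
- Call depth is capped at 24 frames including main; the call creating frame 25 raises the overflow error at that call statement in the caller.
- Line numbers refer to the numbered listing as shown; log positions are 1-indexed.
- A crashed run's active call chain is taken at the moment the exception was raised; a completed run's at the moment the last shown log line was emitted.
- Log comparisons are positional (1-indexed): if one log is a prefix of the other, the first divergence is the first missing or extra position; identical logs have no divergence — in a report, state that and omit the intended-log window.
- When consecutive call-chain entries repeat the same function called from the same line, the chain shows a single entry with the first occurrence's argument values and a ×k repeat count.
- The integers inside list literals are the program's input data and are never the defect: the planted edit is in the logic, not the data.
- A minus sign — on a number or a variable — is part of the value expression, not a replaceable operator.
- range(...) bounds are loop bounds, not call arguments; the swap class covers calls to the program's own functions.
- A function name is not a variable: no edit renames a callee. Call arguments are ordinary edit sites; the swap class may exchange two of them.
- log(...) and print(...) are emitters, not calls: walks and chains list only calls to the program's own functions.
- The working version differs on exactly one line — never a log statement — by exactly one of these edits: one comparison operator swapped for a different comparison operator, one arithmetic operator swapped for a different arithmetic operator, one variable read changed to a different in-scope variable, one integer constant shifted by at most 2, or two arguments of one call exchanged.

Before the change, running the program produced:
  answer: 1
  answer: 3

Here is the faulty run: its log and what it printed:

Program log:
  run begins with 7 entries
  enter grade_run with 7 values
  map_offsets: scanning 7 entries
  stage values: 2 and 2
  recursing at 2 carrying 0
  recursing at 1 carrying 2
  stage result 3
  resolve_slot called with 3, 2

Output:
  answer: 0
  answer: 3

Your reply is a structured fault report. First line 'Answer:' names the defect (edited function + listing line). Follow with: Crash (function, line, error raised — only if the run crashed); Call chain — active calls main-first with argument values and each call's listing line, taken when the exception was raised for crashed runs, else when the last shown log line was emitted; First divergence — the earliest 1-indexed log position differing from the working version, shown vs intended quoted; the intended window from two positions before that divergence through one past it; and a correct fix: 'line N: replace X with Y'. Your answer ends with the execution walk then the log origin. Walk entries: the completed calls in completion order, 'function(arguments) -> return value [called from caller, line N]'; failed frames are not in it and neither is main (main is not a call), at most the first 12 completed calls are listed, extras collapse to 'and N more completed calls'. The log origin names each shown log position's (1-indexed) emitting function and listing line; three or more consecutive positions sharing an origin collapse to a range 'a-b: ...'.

Answer: the defect is in resolve_slot at line 25.
Key observation: Log streams are identical — the defect surfaces only in the printed output.
Call chain: main -> resolve_slot(3, 2) (called at line 34).
First divergence: none (the log streams are identical).
Execution walk:
  map_offsets([-5, 2, -3, 4, -3, 3, 7]) -> 2  [called from grade_run, line 17]
  clip_value(0, 3) -> 3  [called from clip_value, line 5]
  clip_value(1, 2) -> 3  [called from clip_value, line 5]
  clip_value(2, 0) -> 3  [called from grade_run, line 20]
  grade_run([-5, 2, -3, 4, -3, 3, 7]) -> 3  [called from main, line 32]
  resolve_slot(3, 2) -> 0  [called from main, line 34]
Log origins:
  1: from main, line 31
  2: from grade_run, line 16
  3: from map_offsets, line 8
  4: from grade_run, line 19
  5: from clip_value, line 4
  6: from clip_value, line 4
  7: from main, line 33
  8: from resolve_slot, line 23
A correct fix: line 25: replace `gap % gap` with `gap % mid`.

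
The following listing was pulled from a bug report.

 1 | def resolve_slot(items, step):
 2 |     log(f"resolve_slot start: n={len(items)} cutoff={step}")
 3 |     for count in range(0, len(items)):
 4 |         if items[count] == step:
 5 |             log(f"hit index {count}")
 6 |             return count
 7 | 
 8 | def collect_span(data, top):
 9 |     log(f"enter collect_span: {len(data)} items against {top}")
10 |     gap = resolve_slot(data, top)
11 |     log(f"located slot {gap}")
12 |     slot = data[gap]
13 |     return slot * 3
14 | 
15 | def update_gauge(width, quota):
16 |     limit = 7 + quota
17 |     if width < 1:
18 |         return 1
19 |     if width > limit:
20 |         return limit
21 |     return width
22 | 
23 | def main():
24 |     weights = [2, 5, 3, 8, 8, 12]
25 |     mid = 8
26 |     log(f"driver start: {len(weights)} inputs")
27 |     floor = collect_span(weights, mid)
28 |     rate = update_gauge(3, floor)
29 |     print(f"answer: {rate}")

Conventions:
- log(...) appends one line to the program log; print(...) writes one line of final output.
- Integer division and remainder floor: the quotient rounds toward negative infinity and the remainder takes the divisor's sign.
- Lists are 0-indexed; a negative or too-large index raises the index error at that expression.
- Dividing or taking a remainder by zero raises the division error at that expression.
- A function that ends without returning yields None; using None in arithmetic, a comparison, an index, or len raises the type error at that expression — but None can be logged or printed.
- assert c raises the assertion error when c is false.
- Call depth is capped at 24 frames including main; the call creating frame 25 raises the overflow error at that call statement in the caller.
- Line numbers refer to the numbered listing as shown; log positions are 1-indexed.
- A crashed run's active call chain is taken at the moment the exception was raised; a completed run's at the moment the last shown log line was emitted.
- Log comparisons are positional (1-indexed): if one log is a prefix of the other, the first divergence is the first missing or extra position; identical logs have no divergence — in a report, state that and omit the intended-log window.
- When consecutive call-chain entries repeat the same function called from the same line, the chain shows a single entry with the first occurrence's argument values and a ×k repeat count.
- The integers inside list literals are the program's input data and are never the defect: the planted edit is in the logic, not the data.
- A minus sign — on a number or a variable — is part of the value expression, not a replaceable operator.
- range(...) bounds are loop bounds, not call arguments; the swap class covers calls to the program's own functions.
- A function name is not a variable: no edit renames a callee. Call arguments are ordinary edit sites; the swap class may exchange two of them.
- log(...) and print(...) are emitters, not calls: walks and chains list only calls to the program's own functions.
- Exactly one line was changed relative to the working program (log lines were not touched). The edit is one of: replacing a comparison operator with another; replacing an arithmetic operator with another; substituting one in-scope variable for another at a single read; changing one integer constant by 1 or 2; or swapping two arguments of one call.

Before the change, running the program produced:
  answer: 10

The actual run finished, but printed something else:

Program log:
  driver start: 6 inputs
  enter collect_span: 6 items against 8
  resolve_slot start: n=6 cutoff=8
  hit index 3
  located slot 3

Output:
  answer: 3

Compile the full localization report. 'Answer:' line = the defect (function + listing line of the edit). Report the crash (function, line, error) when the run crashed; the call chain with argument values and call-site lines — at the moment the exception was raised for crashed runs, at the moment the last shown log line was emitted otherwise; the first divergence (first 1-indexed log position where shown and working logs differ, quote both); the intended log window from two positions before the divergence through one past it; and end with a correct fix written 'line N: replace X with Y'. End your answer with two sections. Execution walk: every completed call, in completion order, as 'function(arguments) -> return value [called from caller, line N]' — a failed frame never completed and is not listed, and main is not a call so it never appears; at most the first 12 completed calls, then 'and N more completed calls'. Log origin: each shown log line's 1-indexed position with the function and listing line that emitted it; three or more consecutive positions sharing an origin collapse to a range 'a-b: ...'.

Answer: the defect is in main at line 28.
Core observation: The two runs log identically and part ways only at the printed values.
Call chain: main -> collect_span([2, 5, 3, 8, 8, 12], 8) (called at line 27).
First divergence: there is none — every log position agrees.
Execution walk:
  resolve_slot([2, 5, 3, 8, 8, 12], 8) -> 3  [called from collect_span, line 10]
  collect_span([2, 5, 3, 8, 8, 12], 8) -> 24  [called from main, line 27]
  update_gauge(3, 24) -> 3  [called from main, line 28]
Origin of each log line:
  1: logged in main at line 26
  2: logged in collect_span at line 9
  3: logged in resolve_slot at line 2
  4: logged in resolve_slot at line 5
  5: logged in collect_span at line 11
A correct fix: line 28: replace `update_gauge(3, floor)` with `update_gauge(floor, 3)`.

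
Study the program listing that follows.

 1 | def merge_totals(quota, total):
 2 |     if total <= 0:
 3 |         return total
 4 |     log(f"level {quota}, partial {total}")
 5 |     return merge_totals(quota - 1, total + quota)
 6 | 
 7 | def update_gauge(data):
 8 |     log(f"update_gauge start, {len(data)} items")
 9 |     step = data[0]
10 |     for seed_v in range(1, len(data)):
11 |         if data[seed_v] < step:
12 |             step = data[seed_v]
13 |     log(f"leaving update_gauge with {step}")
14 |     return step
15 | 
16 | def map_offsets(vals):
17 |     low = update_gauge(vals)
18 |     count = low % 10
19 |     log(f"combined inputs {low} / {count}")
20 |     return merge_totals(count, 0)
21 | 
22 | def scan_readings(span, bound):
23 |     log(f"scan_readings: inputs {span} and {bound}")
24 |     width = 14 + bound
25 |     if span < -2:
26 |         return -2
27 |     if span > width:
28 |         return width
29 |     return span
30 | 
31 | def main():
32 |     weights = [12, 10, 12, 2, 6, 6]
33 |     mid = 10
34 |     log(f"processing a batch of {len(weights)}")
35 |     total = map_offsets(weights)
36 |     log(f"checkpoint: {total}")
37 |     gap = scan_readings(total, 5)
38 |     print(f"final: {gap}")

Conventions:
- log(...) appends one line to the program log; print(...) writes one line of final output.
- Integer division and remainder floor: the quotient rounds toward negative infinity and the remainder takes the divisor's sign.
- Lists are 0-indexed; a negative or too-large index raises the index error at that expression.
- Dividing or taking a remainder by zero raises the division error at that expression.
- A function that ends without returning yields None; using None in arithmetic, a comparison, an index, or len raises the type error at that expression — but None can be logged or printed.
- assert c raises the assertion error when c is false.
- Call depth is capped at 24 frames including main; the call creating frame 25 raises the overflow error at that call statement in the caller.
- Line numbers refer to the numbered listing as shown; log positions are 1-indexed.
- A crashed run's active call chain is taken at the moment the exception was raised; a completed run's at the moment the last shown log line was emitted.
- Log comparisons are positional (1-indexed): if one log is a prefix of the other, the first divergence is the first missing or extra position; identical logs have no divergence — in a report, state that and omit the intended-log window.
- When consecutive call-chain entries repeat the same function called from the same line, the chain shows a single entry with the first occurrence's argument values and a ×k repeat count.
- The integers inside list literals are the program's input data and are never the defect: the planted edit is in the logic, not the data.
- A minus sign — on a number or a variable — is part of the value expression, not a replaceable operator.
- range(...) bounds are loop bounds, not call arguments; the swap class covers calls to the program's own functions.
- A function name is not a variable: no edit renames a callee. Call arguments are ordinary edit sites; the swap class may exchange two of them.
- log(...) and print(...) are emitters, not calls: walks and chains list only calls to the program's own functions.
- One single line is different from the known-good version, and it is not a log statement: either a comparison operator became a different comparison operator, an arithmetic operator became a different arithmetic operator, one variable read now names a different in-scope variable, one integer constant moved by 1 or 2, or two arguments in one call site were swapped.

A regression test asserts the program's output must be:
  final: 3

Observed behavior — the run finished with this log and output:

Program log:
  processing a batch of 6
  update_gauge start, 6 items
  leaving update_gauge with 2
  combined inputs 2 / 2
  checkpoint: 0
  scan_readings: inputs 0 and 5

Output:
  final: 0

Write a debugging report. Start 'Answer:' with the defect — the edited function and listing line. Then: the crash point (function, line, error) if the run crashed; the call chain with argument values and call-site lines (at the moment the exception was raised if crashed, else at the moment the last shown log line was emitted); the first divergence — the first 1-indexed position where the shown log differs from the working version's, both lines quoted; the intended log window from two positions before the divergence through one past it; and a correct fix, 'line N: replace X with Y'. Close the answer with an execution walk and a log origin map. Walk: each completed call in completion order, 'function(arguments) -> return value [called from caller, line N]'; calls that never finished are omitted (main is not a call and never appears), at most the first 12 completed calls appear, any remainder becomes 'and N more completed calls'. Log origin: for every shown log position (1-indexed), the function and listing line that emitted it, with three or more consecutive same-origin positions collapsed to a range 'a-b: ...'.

Answer: the defect is in merge_totals at line 2.
Key observation: Position 5 is the first bad log line: 'checkpoint: 0' should read 'level 2, partial 0'.
Call chain: main -> scan_readings(0, 5) (called at line 37).
First divergence: at position 5 the run shows 'checkpoint: 0' where the working version logs 'level 2, partial 0'.
Intended log window:
  3: leaving update_gauge with 2
  4: combined inputs 2 / 2
  5: level 2, partial 0
  6: level 1, partial 2
Execution walk:
  update_gauge([12, 10, 12, 2, 6, 6]) -> 2  [called from map_offsets, line 17]
  merge_totals(2, 0) -> 0  [called from map_offsets, line 20]
  map_offsets([12, 10, 12, 2, 6, 6]) -> 0  [called from main, line 35]
  scan_readings(0, 5) -> 0  [called from main, line 37]
Log line origins:
  1: from main, line 34
  2: from update_gauge, line 8
  3: from update_gauge, line 13
  4: from map_offsets, line 19
  5: from main, line 36
  6: from scan_readings, line 23
A correct fix: line 2: replace `total` with `quota`.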